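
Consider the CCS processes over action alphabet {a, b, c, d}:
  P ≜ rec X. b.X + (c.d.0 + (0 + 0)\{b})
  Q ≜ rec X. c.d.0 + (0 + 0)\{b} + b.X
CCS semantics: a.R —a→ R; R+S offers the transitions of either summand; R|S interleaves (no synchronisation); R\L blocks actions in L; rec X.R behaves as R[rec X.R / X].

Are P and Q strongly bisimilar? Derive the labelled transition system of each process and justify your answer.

YES

Reachable graph of P (3 states):
  u0 = rec X. b.X + (c.d.0 + (0 + 0)\{b}) :: -b-> u0, -c-> u1
  u1 = d.0 :: -d-> u2
  u2 = 0 :: ∅
Reachable graph of Q (3 states):
  v0 = rec X. c.d.0 + (0 + 0)\{b} + b.X :: -b-> v0, -c-> v1
  v1 = d.0 :: -d-> v2
  v2 = 0 :: ∅
Coarsest stable partition (strong bisimilarity classes):
  B0 = {u0, v0}
  B1 = {u1, v1}
  B2 = {u2, v2}
u0 ∈ B0, v0 ∈ B0 → same block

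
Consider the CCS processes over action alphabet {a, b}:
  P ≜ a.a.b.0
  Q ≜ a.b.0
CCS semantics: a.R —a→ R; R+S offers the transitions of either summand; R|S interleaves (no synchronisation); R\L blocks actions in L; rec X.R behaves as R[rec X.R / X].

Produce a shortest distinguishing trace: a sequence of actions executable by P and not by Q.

LTS(P): 4 reachable states
  p0 = a.a.b.0 :: -a-> p1
  p1 = a.b.0 :: -a-> p2
  p2 = b.0 :: -b-> p3
  p3 = 0 :: ·
LTS(Q): 3 reachable states
  q0 = a.b.0 :: -a-> q1
  q1 = b.0 :: -b-> q2
  q2 = 0 :: ·
Run σ = ⟨aa⟩ on P: start {p0}
  [1] a ⇒ {p1}
  [2] a ⇒ {p2}
  P completes σ.
Run σ = ⟨aa⟩ on Q: start {q0}
  [1] a ⇒ {q1}
  [2] a ⇒ no successor for Q

aa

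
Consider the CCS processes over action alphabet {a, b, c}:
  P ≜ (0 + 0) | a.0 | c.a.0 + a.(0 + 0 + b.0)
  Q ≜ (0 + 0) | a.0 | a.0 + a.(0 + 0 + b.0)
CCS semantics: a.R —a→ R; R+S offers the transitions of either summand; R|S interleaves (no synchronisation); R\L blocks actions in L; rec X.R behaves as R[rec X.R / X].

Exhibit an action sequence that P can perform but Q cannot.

LTS(P): 8 reachable states
  m0 = (0 + 0) | a.0 | c.a.0 + a.(0 + 0 + b.0) has moves =a=> m1, =a=> m2, =c=> m3
  m1 = (0 + 0) | 0 | c.a.0 has moves =c=> m4
  m2 = 0 + 0 + b.0 has moves =b=> m5
  m3 = (0 + 0) | a.0 | a.0 has moves =a=> m4, =a=> m6
  m4 = (0 + 0) | 0 | a.0 has moves =a=> m7
  m5 = 0 has moves deadlocked
  m6 = (0 + 0) | a.0 | 0 has moves =a=> m7
  m7 = (0 + 0) | 0 | 0 has moves deadlocked
LTS(Q): 6 reachable states
  n0 = (0 + 0) | a.0 | a.0 + a.(0 + 0 + b.0) has moves =a=> n1, =a=> n2, =a=> n3
  n1 = (0 + 0) | 0 | a.0 has moves =a=> n4
  n2 = (0 + 0) | a.0 | 0 has moves =a=> n4
  n3 = 0 + 0 + b.0 has moves =b=> n5
  n4 = (0 + 0) | 0 | 0 has moves deadlocked
  n5 = 0 has moves deadlocked
Run σ = ⟨c⟩ on P: start {m0}
  step 1 (c): {m3}
  P completes σ.
Run σ = ⟨c⟩ on Q: start {n0}
  step 1 (c): no successor for Q

c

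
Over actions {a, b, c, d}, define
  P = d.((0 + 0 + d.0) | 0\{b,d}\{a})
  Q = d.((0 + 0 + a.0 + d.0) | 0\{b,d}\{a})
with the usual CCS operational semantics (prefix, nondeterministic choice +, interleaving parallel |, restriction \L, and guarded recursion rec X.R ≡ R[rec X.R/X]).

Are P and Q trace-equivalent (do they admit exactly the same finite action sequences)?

LTS(P): 3 reachable states
  u0 = d.((0 + 0 + d.0) | 0\{b,d}\{a}) :: --d--▸ u1
  u1 = (0 + 0 + d.0) | 0\{b,d}\{a} :: --d--▸ u2
  u2 = 0 | 0\{b,d}\{a} :: ·
LTS(Q): 3 reachable states
  v0 = d.((0 + 0 + a.0 + d.0) | 0\{b,d}\{a}) :: --d--▸ v1
  v1 = (0 + 0 + a.0 + d.0) | 0\{b,d}\{a} :: --a--▸ v2, --d--▸ v2
  v2 = 0 | 0\{b,d}\{a} :: ·
Run σ = ⟨da⟩ on Q: start {v0}
  [1] d ⇒ {v1}
  [2] a ⇒ {v2}
  Q completes σ.
Run σ = ⟨da⟩ on P: start {u0}
  [1] d ⇒ {u1}
  [2] a ⇒ no successor for P

NO — witness ⟨da⟩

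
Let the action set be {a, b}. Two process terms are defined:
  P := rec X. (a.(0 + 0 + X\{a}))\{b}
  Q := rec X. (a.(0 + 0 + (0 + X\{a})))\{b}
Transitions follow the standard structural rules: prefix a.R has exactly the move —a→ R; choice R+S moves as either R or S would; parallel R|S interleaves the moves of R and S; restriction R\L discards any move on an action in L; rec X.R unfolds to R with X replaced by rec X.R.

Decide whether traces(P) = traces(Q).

trace-equivalent

P's transition system — 2 states:
  p0 = rec X. (a.(0 + 0 + X\{a}))\{b} → =a=> p1
  p1 = (0 + 0 + (rec X. (a.(0 + 0 + X\{a}))\{b})\{a})\{b} → stopped
Q's transition system — 2 states:
  q0 = rec X. (a.(0 + 0 + (0 + X\{a})))\{b} → =a=> q1
  q1 = (0 + 0 + (0 + (rec X. (a.(0 + 0 + (0 + X\{a})))\{b})\{a}))\{b} → stopped
Coarsest stable partition (strong bisimilarity classes):
  B0 = {p0, q0}
  B1 = {p1, q1}
p0 ∈ B0, q0 ∈ B0 → same block
Bisimilar ⇒ trace-equivalent.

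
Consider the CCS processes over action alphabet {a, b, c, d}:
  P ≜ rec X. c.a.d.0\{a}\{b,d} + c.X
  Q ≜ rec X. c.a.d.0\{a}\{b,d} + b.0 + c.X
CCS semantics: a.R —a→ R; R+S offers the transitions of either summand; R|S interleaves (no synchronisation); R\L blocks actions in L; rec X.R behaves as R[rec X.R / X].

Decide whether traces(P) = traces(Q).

Reachable graph of P (4 states):
  s0 = rec X. c.a.d.0\{a}\{b,d} + c.X :: -c-> s0, -c-> s1
  s1 = a.d.0\{a}\{b,d} :: -a-> s2
  s2 = d.0\{a}\{b,d} :: -d-> s3
  s3 = 0\{a}\{b,d} :: ·
Reachable graph of Q (5 states):
  t0 = rec X. c.a.d.0\{a}\{b,d} + b.0 + c.X :: -b-> t1, -c-> t0, -c-> t2
  t1 = 0 :: ·
  t2 = a.d.0\{a}\{b,d} :: -a-> t3
  t3 = d.0\{a}\{b,d} :: -d-> t4
  t4 = 0\{a}\{b,d} :: ·
Run σ = ⟨b⟩ on Q: start {t0}
  [1] b ⇒ {t1}
  — Q admits the full trace.
Run σ = ⟨b⟩ on P: start {s0}
  [1] b ⇒ no successor for P

traces(P) ≠ traces(Q) — witness ⟨b⟩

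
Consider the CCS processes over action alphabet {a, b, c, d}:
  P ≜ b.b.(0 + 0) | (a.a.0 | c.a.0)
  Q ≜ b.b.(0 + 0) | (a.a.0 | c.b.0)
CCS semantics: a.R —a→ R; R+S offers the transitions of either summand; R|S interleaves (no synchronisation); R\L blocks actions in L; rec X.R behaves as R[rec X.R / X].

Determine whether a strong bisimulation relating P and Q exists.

Reachable graph of P (27 states):
  m0 = b.b.(0 + 0) | (a.a.0 | c.a.0) | =a=> m1, =b=> m2, =c=> m3
  m1 = b.b.(0 + 0) | (a.0 | c.a.0) | =a=> m4, =b=> m5, =c=> m6
  m2 = b.(0 + 0) | (a.a.0 | c.a.0) | =a=> m5, =b=> m7, =c=> m8
  m3 = b.b.(0 + 0) | (a.a.0 | a.0) | =a=> m6, =a=> m9, =b=> m8
  m4 = b.b.(0 + 0) | (0 | c.a.0) | =b=> m10, =c=> m11
  m5 = b.(0 + 0) | (a.0 | c.a.0) | =a=> m10, =b=> m12, =c=> m13
  m6 = b.b.(0 + 0) | (a.0 | a.0) | =a=> m11, =a=> m14, =b=> m13
  m7 = (0 + 0) | (a.a.0 | c.a.0) | =a=> m12, =c=> m15
  m8 = b.(0 + 0) | (a.a.0 | a.0) | =a=> m13, =a=> m16, =b=> m15
  m9 = b.b.(0 + 0) | (a.a.0 | 0) | =a=> m14, =b=> m16
  m10 = b.(0 + 0) | (0 | c.a.0) | =b=> m17, =c=> m18
  m11 = b.b.(0 + 0) | (0 | a.0) | =a=> m19, =b=> m18
  m12 = (0 + 0) | (a.0 | c.a.0) | =a=> m17, =c=> m20
  m13 = b.(0 + 0) | (a.0 | a.0) | =a=> m18, =a=> m21, =b=> m20
  m14 = b.b.(0 + 0) | (a.0 | 0) | =a=> m19, =b=> m21
  m15 = (0 + 0) | (a.a.0 | a.0) | =a=> m20, =a=> m22
  m16 = b.(0 + 0) | (a.a.0 | 0) | =a=> m21, =b=> m22
  m17 = (0 + 0) | (0 | c.a.0) | =c=> m23
  m18 = b.(0 + 0) | (0 | a.0) | =a=> m24, =b=> m23
  m19 = b.b.(0 + 0) | (0 | 0) | =b=> m24
  m20 = (0 + 0) | (a.0 | a.0) | =a=> m23, =a=> m25
  m21 = b.(0 + 0) | (a.0 | 0) | =a=> m24, =b=> m25
  m22 = (0 + 0) | (a.a.0 | 0) | =a=> m25
  m23 = (0 + 0) | (0 | a.0) | =a=> m26
  m24 = b.(0 + 0) | (0 | 0) | =b=> m26
  m25 = (0 + 0) | (a.0 | 0) | =a=> m26
  m26 = (0 + 0) | (0 | 0) | (no moves)
Reachable graph of Q (27 states):
  n0 = b.b.(0 + 0) | (a.a.0 | c.b.0) | =a=> n1, =b=> n2, =c=> n3
  n1 = b.b.(0 + 0) | (a.0 | c.b.0) | =a=> n4, =b=> n5, =c=> n6
  n2 = b.(0 + 0) | (a.a.0 | c.b.0) | =a=> n5, =b=> n7, =c=> n8
  n3 = b.b.(0 + 0) | (a.a.0 | b.0) | =a=> n6, =b=> n8, =b=> n9
  n4 = b.b.(0 + 0) | (0 | c.b.0) | =b=> n10, =c=> n11
  n5 = b.(0 + 0) | (a.0 | c.b.0) | =a=> n10, =b=> n12, =c=> n13
  n6 = b.b.(0 + 0) | (a.0 | b.0) | =a=> n11, =b=> n13, =b=> n14
  n7 = (0 + 0) | (a.a.0 | c.b.0) | =a=> n12, =c=> n15
  n8 = b.(0 + 0) | (a.a.0 | b.0) | =a=> n13, =b=> n15, =b=> n16
  n9 = b.b.(0 + 0) | (a.a.0 | 0) | =a=> n14, =b=> n16
  n10 = b.(0 + 0) | (0 | c.b.0) | =b=> n17, =c=> n18
  n11 = b.b.(0 + 0) | (0 | b.0) | =b=> n18, =b=> n19
  n12 = (0 + 0) | (a.0 | c.b.0) | =a=> n17, =c=> n20
  n13 = b.(0 + 0) | (a.0 | b.0) | =a=> n18, =b=> n20, =b=> n21
  n14 = b.b.(0 + 0) | (a.0 | 0) | =a=> n19, =b=> n21
  n15 = (0 + 0) | (a.a.0 | b.0) | =a=> n20, =b=> n22
  n16 = b.(0 + 0) | (a.a.0 | 0) | =a=> n21, =b=> n22
  n17 = (0 + 0) | (0 | c.b.0) | =c=> n23
  n18 = b.(0 + 0) | (0 | b.0) | =b=> n23, =b=> n24
  n19 = b.b.(0 + 0) | (0 | 0) | =b=> n24
  n20 = (0 + 0) | (a.0 | b.0) | =a=> n23, =b=> n25
  n21 = b.(0 + 0) | (a.0 | 0) | =a=> n24, =b=> n25
  n22 = (0 + 0) | (a.a.0 | 0) | =a=> n25
  n23 = (0 + 0) | (0 | b.0) | =b=> n26
  n24 = b.(0 + 0) | (0 | 0) | =b=> n26
  n25 = (0 + 0) | (a.0 | 0) | =a=> n26
  n26 = (0 + 0) | (0 | 0) | (no moves)
Bisimilarity quotient blocks:
  B0 = {m0}
  B1 = {m2}
  B2 = {m8}
  B3 = {m13, m16, n15, n16}
  B4 = {m18, m21, n20, n21}
  B5 = {m24, n23, n24}
  B6 = {m26, n26}
  B7 = {m23, m25, n25}
  B8 = {m20, m22, n22}
  B9 = {m15}
  B10 = {m7}
  B11 = {m12}
  B12 = {m17}
  B13 = {m5}
  B14 = {m10}
  B15 = {m1}
  B16 = {m6, m9, n8, n9}
  B17 = {m11, m14, n13, n14}
  B18 = {m19, n18, n19}
  B19 = {m4}
  B20 = {m3}
  B21 = {n0}
  B22 = {n1}
  B23 = {n6}
  B24 = {n11}
  B25 = {n5}
  B26 = {n10}
  B27 = {n17}
  B28 = {n12}
  B29 = {n4}
  B30 = {n3}
  B31 = {n2}
  B32 = {n7}
m0 ∈ B0, n0 ∈ B21 → different blocks

P ≁ Q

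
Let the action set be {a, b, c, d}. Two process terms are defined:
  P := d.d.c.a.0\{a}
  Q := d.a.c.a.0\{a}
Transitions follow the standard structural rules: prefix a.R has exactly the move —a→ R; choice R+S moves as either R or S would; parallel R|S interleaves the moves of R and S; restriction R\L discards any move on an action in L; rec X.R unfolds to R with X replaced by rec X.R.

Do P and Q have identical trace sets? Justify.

LTS(P): 5 reachable states
  p0 = d.d.c.a.0\{a} → --d--▸ p1
  p1 = d.c.a.0\{a} → --d--▸ p2
  p2 = c.a.0\{a} → --c--▸ p3
  p3 = a.0\{a} → --a--▸ p4
  p4 = 0\{a} → ·
LTS(Q): 5 reachable states
  q0 = d.a.c.a.0\{a} → --d--▸ q1
  q1 = a.c.a.0\{a} → --a--▸ q2
  q2 = c.a.0\{a} → --c--▸ q3
  q3 = a.0\{a} → --a--▸ q4
  q4 = 0\{a} → ·
Executing dd from P (initial set {p0}):
  after d @ step 1: {p1}
  after d @ step 2: {p2}
  ✓ P
Executing dd from Q (initial set {q0}):
  after d @ step 1: {q1}
  after d @ step 2: ∅ (Q stuck)

NO — witness ⟨dd⟩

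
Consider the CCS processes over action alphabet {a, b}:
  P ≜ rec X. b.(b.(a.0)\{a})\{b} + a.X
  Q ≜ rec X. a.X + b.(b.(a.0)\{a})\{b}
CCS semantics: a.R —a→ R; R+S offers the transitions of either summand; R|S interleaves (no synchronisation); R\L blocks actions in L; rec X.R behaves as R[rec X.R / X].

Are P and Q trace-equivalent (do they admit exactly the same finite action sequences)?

trace-equivalent

Reachable graph of P (2 states):
  u0 = rec X. b.(b.(a.0)\{a})\{b} + a.X ⊢ --a--▸ u0, --b--▸ u1
  u1 = (b.(a.0)\{a})\{b} ⊢ ·
Reachable graph of Q (2 states):
  v0 = rec X. a.X + b.(b.(a.0)\{a})\{b} ⊢ --a--▸ v0, --b--▸ v1
  v1 = (b.(a.0)\{a})\{b} ⊢ ·
Coarsest stable partition (strong bisimilarity classes):
  B0 = {u0, v0}
  B1 = {u1, v1}
u0 ∈ B0, v0 ∈ B0 → same block
Bisimilar ⇒ trace-equivalent.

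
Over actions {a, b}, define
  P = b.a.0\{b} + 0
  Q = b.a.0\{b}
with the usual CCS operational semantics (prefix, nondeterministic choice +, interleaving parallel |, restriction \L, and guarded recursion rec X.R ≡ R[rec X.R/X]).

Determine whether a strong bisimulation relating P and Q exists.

Reachable graph of P (3 states):
  p0 = b.a.0\{b} + 0 has moves --b--▸ p1
  p1 = a.0\{b} has moves --a--▸ p2
  p2 = 0\{b} has moves deadlocked
Reachable graph of Q (3 states):
  q0 = b.a.0\{b} has moves --b--▸ q1
  q1 = a.0\{b} has moves --a--▸ q2
  q2 = 0\{b} has moves deadlocked
Partition-refinement fixed point:
  B0 = {p0, q0}
  B1 = {p1, q1}
  B2 = {p2, q2}
p0 ∈ B0, q0 ∈ B0 → same block

P ~ Q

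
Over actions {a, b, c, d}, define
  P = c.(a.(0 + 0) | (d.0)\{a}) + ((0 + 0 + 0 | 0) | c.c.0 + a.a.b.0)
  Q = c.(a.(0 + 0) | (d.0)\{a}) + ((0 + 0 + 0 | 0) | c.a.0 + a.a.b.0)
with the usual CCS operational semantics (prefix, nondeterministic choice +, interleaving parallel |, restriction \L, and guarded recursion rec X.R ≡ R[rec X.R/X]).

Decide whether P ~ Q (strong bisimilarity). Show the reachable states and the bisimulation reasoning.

Reachable graph of P (10 states):
  p0 = c.(a.(0 + 0) | (d.0)\{a}) + ((0 + 0 + 0 | 0) | c.c.0 + a.a.b.0) has moves -a-> p1, -c-> p2, -c-> p3
  p1 = a.b.0 has moves -a-> p4
  p2 = (0 + 0 + 0 | 0) | c.0 has moves -c-> p5
  p3 = a.(0 + 0) | (d.0)\{a} has moves -a-> p6, -d-> p7
  p4 = b.0 has moves -b-> p8
  p5 = (0 + 0 + 0 | 0) | 0 has moves stopped
  p6 = (0 + 0) | (d.0)\{a} has moves -d-> p9
  p7 = a.(0 + 0) | 0\{a} has moves -a-> p9
  p8 = 0 has moves stopped
  p9 = (0 + 0) | 0\{a} has moves stopped
Reachable graph of Q (10 states):
  q0 = c.(a.(0 + 0) | (d.0)\{a}) + ((0 + 0 + 0 | 0) | c.a.0 + a.a.b.0) has moves -a-> q1, -c-> q2, -c-> q3
  q1 = a.b.0 has moves -a-> q4
  q2 = (0 + 0 + 0 | 0) | a.0 has moves -a-> q5
  q3 = a.(0 + 0) | (d.0)\{a} has moves -a-> q6, -d-> q7
  q4 = b.0 has moves -b-> q8
  q5 = (0 + 0 + 0 | 0) | 0 has moves stopped
  q6 = (0 + 0) | (d.0)\{a} has moves -d-> q9
  q7 = a.(0 + 0) | 0\{a} has moves -a-> q9
  q8 = 0 has moves stopped
  q9 = (0 + 0) | 0\{a} has moves stopped
Coarsest stable partition (strong bisimilarity classes):
  B0 = {p0}
  B1 = {p1, q1}
  B2 = {p4, q4}
  B3 = {p5, p8, p9, q5, q8, q9}
  B4 = {p3, q3}
  B5 = {p6, q6}
  B6 = {p7, q2, q7}
  B7 = {p2}
  B8 = {q0}
p0 ∈ B0, q0 ∈ B8 → different blocks

NO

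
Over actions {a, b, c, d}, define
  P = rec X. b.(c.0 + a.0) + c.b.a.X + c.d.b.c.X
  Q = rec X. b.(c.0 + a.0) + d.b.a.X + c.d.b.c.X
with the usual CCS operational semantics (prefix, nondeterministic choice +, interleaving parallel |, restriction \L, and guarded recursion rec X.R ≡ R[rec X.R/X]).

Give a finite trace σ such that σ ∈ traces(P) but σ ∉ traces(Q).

P's transition system — 8 states:
  s0 = rec X. b.(c.0 + a.0) + c.b.a.X + c.d.b.c.X → --b--▸ s1, --c--▸ s2, --c--▸ s3
  s1 = c.0 + a.0 → --a--▸ s4, --c--▸ s4
  s2 = b.a.(rec X. b.(c.0 + a.0) + c.b.a.X + c.d.b.c.X) → --b--▸ s5
  s3 = d.b.c.(rec X. b.(c.0 + a.0) + c.b.a.X + c.d.b.c.X) → --d--▸ s6
  s4 = 0 → (no moves)
  s5 = a.(rec X. b.(c.0 + a.0) + c.b.a.X + c.d.b.c.X) → --a--▸ s0
  s6 = b.c.(rec X. b.(c.0 + a.0) + c.b.a.X + c.d.b.c.X) → --b--▸ s7
  s7 = c.(rec X. b.(c.0 + a.0) + c.b.a.X + c.d.b.c.X) → --c--▸ s0
Q's transition system — 8 states:
  t0 = rec X. b.(c.0 + a.0) + d.b.a.X + c.d.b.c.X → --b--▸ t1, --c--▸ t2, --d--▸ t3
  t1 = c.0 + a.0 → --a--▸ t4, --c--▸ t4
  t2 = d.b.c.(rec X. b.(c.0 + a.0) + d.b.a.X + c.d.b.c.X) → --d--▸ t5
  t3 = b.a.(rec X. b.(c.0 + a.0) + d.b.a.X + c.d.b.c.X) → --b--▸ t6
  t4 = 0 → (no moves)
  t5 = b.c.(rec X. b.(c.0 + a.0) + d.b.a.X + c.d.b.c.X) → --b--▸ t7
  t6 = a.(rec X. b.(c.0 + a.0) + d.b.a.X + c.d.b.c.X) → --a--▸ t0
  t7 = c.(rec X. b.(c.0 + a.0) + d.b.a.X + c.d.b.c.X) → --c--▸ t0
Run σ = ⟨cb⟩ on P: start {s0}
  step 1 (c): {s2, s3}
  step 2 (b): {s5}
  P completes σ.
Run σ = ⟨cb⟩ on Q: start {t0}
  step 1 (c): {t2}
  step 2 (b): ∅  — Q cannot continue

cb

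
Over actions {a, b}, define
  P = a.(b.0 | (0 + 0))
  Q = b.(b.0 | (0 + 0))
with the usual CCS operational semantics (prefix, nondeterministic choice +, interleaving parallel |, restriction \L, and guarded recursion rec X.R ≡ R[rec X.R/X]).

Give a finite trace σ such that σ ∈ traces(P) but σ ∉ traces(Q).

a

Reachable graph of P (3 states):
  p0 = a.(b.0 | (0 + 0)) ⊢ --a--▸ p1
  p1 = b.0 | (0 + 0) ⊢ --b--▸ p2
  p2 = 0 | (0 + 0) ⊢ (no moves)
Reachable graph of Q (3 states):
  q0 = b.(b.0 | (0 + 0)) ⊢ --b--▸ q1
  q1 = b.0 | (0 + 0) ⊢ --b--▸ q2
  q2 = 0 | (0 + 0) ⊢ (no moves)
Trace ⟨a⟩ through P, begin at {p0}:
  after a @ step 1: {p1}
  — P admits the full trace.
Trace ⟨a⟩ through Q, begin at {q0}:
  after a @ step 1: ∅  — Q cannot continue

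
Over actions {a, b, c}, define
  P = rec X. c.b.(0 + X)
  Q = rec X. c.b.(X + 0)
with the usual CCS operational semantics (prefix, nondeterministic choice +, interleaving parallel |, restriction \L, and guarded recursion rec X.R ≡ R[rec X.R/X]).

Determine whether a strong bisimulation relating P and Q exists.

LTS(P): 3 reachable states
  s0 = rec X. c.b.(0 + X) :: --c--▸ s1
  s1 = b.(0 + (rec X. c.b.(0 + X))) :: --b--▸ s2
  s2 = 0 + (rec X. c.b.(0 + X)) :: --c--▸ s1
LTS(Q): 3 reachable states
  t0 = rec X. c.b.(X + 0) :: --c--▸ t1
  t1 = b.((rec X. c.b.(X + 0)) + 0) :: --b--▸ t2
  t2 = (rec X. c.b.(X + 0)) + 0 :: --c--▸ t1
Partition-refinement fixed point:
  B0 = {s0, s2, t0, t2}
  B1 = {s1, t1}
s0 ∈ B0, t0 ∈ B0 → same block

YES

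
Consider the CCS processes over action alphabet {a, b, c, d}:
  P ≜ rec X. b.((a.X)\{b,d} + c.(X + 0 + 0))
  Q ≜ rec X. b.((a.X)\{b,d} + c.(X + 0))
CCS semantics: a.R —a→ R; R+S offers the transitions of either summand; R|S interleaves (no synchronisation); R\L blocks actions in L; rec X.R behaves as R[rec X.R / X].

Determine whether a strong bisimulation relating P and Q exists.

LTS(P): 4 reachable states
  s0 = rec X. b.((a.X)\{b,d} + c.(X + 0 + 0)) | ··b··> s1
  s1 = (a.(rec X. b.((a.X)\{b,d} + c.(X + 0 + 0))))\{b,d} + c.((rec X. b.((a.X)\{b,d} + c.(X + 0 + 0))) + 0 + 0) | ··a··> s2, ··c··> s3
  s2 = (rec X. b.((a.X)\{b,d} + c.(X + 0 + 0)))\{b,d} | stopped
  s3 = (rec X. b.((a.X)\{b,d} + c.(X + 0 + 0))) + 0 + 0 | ··b··> s1
LTS(Q): 4 reachable states
  t0 = rec X. b.((a.X)\{b,d} + c.(X + 0)) | ··b··> t1
  t1 = (a.(rec X. b.((a.X)\{b,d} + c.(X + 0))))\{b,d} + c.((rec X. b.((a.X)\{b,d} + c.(X + 0))) + 0) | ··a··> t2, ··c··> t3
  t2 = (rec X. b.((a.X)\{b,d} + c.(X + 0)))\{b,d} | stopped
  t3 = (rec X. b.((a.X)\{b,d} + c.(X + 0))) + 0 | ··b··> t1
Coarsest stable partition (strong bisimilarity classes):
  B0 = {s0, s3, t0, t3}
  B1 = {s1, t1}
  B2 = {s2, t2}
s0 ∈ B0, t0 ∈ B0 → same block

P ~ Q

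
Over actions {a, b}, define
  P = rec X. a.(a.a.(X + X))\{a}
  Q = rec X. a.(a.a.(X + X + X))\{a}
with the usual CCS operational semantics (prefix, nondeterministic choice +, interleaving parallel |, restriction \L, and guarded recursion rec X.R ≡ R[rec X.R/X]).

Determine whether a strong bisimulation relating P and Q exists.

Reachable graph of P (2 states):
  p0 = rec X. a.(a.a.(X + X))\{a} → ··a··> p1
  p1 = (a.a.((rec X. a.(a.a.(X + X))\{a}) + (rec X. a.(a.a.(X + X))\{a})))\{a} → ·
Reachable graph of Q (2 states):
  q0 = rec X. a.(a.a.(X + X + X))\{a} → ··a··> q1
  q1 = (a.a.((rec X. a.(a.a.(X + X + X))\{a}) + (rec X. a.(a.a.(X + X + X))\{a}) + (rec X. a.(a.a.(X + X + X))\{a})))\{a} → ·
Coarsest stable partition (strong bisimilarity classes):
  B0 = {p0, q0}
  B1 = {p1, q1}
p0 ∈ B0, q0 ∈ B0 → same block

P ~ Q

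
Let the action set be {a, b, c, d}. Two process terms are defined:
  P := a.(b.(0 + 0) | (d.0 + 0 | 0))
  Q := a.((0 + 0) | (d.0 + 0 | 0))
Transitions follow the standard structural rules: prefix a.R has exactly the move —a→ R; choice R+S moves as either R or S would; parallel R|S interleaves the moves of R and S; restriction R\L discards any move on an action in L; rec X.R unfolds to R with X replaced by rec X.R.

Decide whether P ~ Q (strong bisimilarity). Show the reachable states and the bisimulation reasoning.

Reachable graph of P (5 states):
  p0 = a.(b.(0 + 0) | (d.0 + 0 | 0)) has moves =a=> p1
  p1 = b.(0 + 0) | (d.0 + 0 | 0) has moves =b=> p2, =d=> p3
  p2 = (0 + 0) | (d.0 + 0 | 0) has moves =d=> p4
  p3 = b.(0 + 0) | 0 has moves =b=> p4
  p4 = (0 + 0) | 0 has moves stopped
Reachable graph of Q (3 states):
  q0 = a.((0 + 0) | (d.0 + 0 | 0)) has moves =a=> q1
  q1 = (0 + 0) | (d.0 + 0 | 0) has moves =d=> q2
  q2 = (0 + 0) | 0 has moves stopped
Partition-refinement fixed point:
  B0 = {p0}
  B1 = {p1}
  B2 = {p3}
  B3 = {p4, q2}
  B4 = {p2, q1}
  B5 = {q0}
p0 ∈ B0, q0 ∈ B5 → different blocks

P ≁ Q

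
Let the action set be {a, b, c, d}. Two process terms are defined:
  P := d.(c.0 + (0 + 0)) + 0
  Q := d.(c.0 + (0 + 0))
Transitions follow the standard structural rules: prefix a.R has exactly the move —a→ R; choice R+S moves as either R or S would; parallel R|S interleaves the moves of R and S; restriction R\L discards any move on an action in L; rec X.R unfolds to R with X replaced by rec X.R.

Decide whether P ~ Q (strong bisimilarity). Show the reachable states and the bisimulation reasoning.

Reachable graph of P (3 states):
  s0 = d.(c.0 + (0 + 0)) + 0 has moves ··d··> s1
  s1 = c.0 + (0 + 0) has moves ··c··> s2
  s2 = 0 has moves ∅
Reachable graph of Q (3 states):
  t0 = d.(c.0 + (0 + 0)) has moves ··d··> t1
  t1 = c.0 + (0 + 0) has moves ··c··> t2
  t2 = 0 has moves ∅
Bisimilarity quotient blocks:
  B0 = {s0, t0}
  B1 = {s1, t1}
  B2 = {s2, t2}
s0 ∈ B0, t0 ∈ B0 → same block

P ~ Q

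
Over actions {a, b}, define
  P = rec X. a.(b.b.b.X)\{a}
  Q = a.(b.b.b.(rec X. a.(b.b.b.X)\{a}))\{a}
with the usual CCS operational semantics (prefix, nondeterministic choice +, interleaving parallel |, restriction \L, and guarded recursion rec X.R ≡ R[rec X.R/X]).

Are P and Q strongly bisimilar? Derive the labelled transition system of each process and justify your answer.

P's transition system — 5 states:
  s0 = rec X. a.(b.b.b.X)\{a} | —a→ s1
  s1 = (b.b.b.(rec X. a.(b.b.b.X)\{a}))\{a} | —b→ s2
  s2 = (b.b.(rec X. a.(b.b.b.X)\{a}))\{a} | —b→ s3
  s3 = (b.(rec X. a.(b.b.b.X)\{a}))\{a} | —b→ s4
  s4 = (rec X. a.(b.b.b.X)\{a})\{a} | ·
Q's transition system — 5 states:
  t0 = a.(b.b.b.(rec X. a.(b.b.b.X)\{a}))\{a} | —a→ t1
  t1 = (b.b.b.(rec X. a.(b.b.b.X)\{a}))\{a} | —b→ t2
  t2 = (b.b.(rec X. a.(b.b.b.X)\{a}))\{a} | —b→ t3
  t3 = (b.(rec X. a.(b.b.b.X)\{a}))\{a} | —b→ t4
  t4 = (rec X. a.(b.b.b.X)\{a})\{a} | ·
Coarsest stable partition (strong bisimilarity classes):
  B0 = {s0, t0}
  B1 = {s1, t1}
  B2 = {s2, t2}
  B3 = {s3, t3}
  B4 = {s4, t4}
s0 ∈ B0, t0 ∈ B0 → same block

YES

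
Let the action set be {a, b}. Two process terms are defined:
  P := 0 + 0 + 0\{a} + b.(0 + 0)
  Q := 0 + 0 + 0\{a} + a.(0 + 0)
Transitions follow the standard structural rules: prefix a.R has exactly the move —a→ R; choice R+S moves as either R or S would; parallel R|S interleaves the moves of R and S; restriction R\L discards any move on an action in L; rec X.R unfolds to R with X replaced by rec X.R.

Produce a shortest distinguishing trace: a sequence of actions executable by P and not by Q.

b

LTS(P): 2 reachable states
  u0 = 0 + 0 + 0\{a} + b.(0 + 0) :: -b-> u1
  u1 = 0 + 0 :: (no moves)
LTS(Q): 2 reachable states
  v0 = 0 + 0 + 0\{a} + a.(0 + 0) :: -a-> v1
  v1 = 0 + 0 :: (no moves)
Trace ⟨b⟩ through P, begin at {u0}:
  [1] b ⇒ {u1}
  P completes σ.
Trace ⟨b⟩ through Q, begin at {v0}:
  [1] b ⇒ ∅  — Q cannot continue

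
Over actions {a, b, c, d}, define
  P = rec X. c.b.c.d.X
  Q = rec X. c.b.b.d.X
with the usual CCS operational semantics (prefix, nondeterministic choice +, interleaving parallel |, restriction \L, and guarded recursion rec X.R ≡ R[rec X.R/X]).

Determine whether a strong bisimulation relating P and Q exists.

NO

LTS(P): 4 reachable states
  u0 = rec X. c.b.c.d.X → -c-> u1
  u1 = b.c.d.(rec X. c.b.c.d.X) → -b-> u2
  u2 = c.d.(rec X. c.b.c.d.X) → -c-> u3
  u3 = d.(rec X. c.b.c.d.X) → -d-> u0
LTS(Q): 4 reachable states
  v0 = rec X. c.b.b.d.X → -c-> v1
  v1 = b.b.d.(rec X. c.b.b.d.X) → -b-> v2
  v2 = b.d.(rec X. c.b.b.d.X) → -b-> v3
  v3 = d.(rec X. c.b.b.d.X) → -d-> v0
Partition-refinement fixed point:
  B0 = {u0}
  B1 = {u1}
  B2 = {u2}
  B3 = {u3}
  B4 = {v0}
  B5 = {v1}
  B6 = {v2}
  B7 = {v3}
u0 ∈ B0, v0 ∈ B4 → different blocks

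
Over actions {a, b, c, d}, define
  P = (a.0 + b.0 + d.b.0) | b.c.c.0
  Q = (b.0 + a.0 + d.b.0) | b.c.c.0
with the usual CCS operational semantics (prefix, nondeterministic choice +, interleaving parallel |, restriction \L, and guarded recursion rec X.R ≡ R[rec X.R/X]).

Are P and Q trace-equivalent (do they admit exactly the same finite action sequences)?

traces(P) = traces(Q)

LTS(P): 12 reachable states
  m0 = (a.0 + b.0 + d.b.0) | b.c.c.0 | --a--▸ m1, --b--▸ m1, --b--▸ m2, --d--▸ m3
  m1 = 0 | b.c.c.0 | --b--▸ m4
  m2 = (a.0 + b.0 + d.b.0) | c.c.0 | --a--▸ m4, --b--▸ m4, --c--▸ m5, --d--▸ m6
  m3 = b.0 | b.c.c.0 | --b--▸ m1, --b--▸ m6
  m4 = 0 | c.c.0 | --c--▸ m7
  m5 = (a.0 + b.0 + d.b.0) | c.0 | --a--▸ m7, --b--▸ m7, --c--▸ m8, --d--▸ m9
  m6 = b.0 | c.c.0 | --b--▸ m4, --c--▸ m9
  m7 = 0 | c.0 | --c--▸ m10
  m8 = (a.0 + b.0 + d.b.0) | 0 | --a--▸ m10, --b--▸ m10, --d--▸ m11
  m9 = b.0 | c.0 | --b--▸ m7, --c--▸ m11
  m10 = 0 | 0 | deadlocked
  m11 = b.0 | 0 | --b--▸ m10
LTS(Q): 12 reachable states
  n0 = (b.0 + a.0 + d.b.0) | b.c.c.0 | --a--▸ n1, --b--▸ n1, --b--▸ n2, --d--▸ n3
  n1 = 0 | b.c.c.0 | --b--▸ n4
  n2 = (b.0 + a.0 + d.b.0) | c.c.0 | --a--▸ n4, --b--▸ n4, --c--▸ n5, --d--▸ n6
  n3 = b.0 | b.c.c.0 | --b--▸ n1, --b--▸ n6
  n4 = 0 | c.c.0 | --c--▸ n7
  n5 = (b.0 + a.0 + d.b.0) | c.0 | --a--▸ n7, --b--▸ n7, --c--▸ n8, --d--▸ n9
  n6 = b.0 | c.c.0 | --b--▸ n4, --c--▸ n9
  n7 = 0 | c.0 | --c--▸ n10
  n8 = (b.0 + a.0 + d.b.0) | 0 | --a--▸ n10, --b--▸ n10, --d--▸ n11
  n9 = b.0 | c.0 | --b--▸ n7, --c--▸ n11
  n10 = 0 | 0 | deadlocked
  n11 = b.0 | 0 | --b--▸ n10
Coarsest stable partition (strong bisimilarity classes):
  B0 = {m0, n0}
  B1 = {m1, n1}
  B2 = {m4, n4}
  B3 = {m7, n7}
  B4 = {m10, n10}
  B5 = {m2, n2}
  B6 = {m5, n5}
  B7 = {m8, n8}
  B8 = {m11, n11}
  B9 = {m9, n9}
  B10 = {m6, n6}
  B11 = {m3, n3}
m0 ∈ B0, n0 ∈ B0 → same block
Bisimilar ⇒ trace-equivalent.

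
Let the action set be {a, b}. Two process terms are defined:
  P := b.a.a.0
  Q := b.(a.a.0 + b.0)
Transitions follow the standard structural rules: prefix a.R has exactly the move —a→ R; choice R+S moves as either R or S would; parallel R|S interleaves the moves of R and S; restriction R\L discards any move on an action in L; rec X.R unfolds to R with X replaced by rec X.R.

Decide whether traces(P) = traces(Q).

LTS(P): 4 reachable states
  m0 = b.a.a.0 :: =b=> m1
  m1 = a.a.0 :: =a=> m2
  m2 = a.0 :: =a=> m3
  m3 = 0 :: deadlocked
LTS(Q): 4 reachable states
  n0 = b.(a.a.0 + b.0) :: =b=> n1
  n1 = a.a.0 + b.0 :: =a=> n2, =b=> n3
  n2 = a.0 :: =a=> n3
  n3 = 0 :: deadlocked
Run σ = ⟨bb⟩ on Q: start {n0}
  step 1 (b): {n1}
  step 2 (b): {n3}
  Q completes σ.
Run σ = ⟨bb⟩ on P: start {m0}
  step 1 (b): {m1}
  step 2 (b): ∅ (P stuck)

NO — witness ⟨bb⟩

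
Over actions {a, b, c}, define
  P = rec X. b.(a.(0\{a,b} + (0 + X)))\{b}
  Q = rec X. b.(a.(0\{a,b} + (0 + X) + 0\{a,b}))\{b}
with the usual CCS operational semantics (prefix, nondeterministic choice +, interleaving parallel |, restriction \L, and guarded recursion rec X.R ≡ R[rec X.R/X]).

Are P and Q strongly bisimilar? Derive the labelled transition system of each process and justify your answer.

Reachable graph of P (3 states):
  p0 = rec X. b.(a.(0\{a,b} + (0 + X)))\{b} → --b--▸ p1
  p1 = (a.(0\{a,b} + (0 + (rec X. b.(a.(0\{a,b} + (0 + X)))\{b}))))\{b} → --a--▸ p2
  p2 = (0\{a,b} + (0 + (rec X. b.(a.(0\{a,b} + (0 + X)))\{b})))\{b} → ∅
Reachable graph of Q (3 states):
  q0 = rec X. b.(a.(0\{a,b} + (0 + X) + 0\{a,b}))\{b} → --b--▸ q1
  q1 = (a.(0\{a,b} + (0 + (rec X. b.(a.(0\{a,b} + (0 + X) + 0\{a,b}))\{b})) + 0\{a,b}))\{b} → --a--▸ q2
  q2 = (0\{a,b} + (0 + (rec X. b.(a.(0\{a,b} + (0 + X) + 0\{a,b}))\{b})) + 0\{a,b})\{b} → ∅
Bisimilarity quotient blocks:
  B0 = {p0, q0}
  B1 = {p1, q1}
  B2 = {p2, q2}
p0 ∈ B0, q0 ∈ B0 → same block

P ~ Q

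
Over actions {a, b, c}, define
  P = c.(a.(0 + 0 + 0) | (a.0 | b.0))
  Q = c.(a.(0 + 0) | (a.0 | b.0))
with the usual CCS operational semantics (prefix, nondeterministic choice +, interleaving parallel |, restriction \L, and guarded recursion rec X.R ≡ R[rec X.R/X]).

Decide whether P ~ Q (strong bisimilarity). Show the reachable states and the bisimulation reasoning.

bisimilar

P's transition system — 9 states:
  p0 = c.(a.(0 + 0 + 0) | (a.0 | b.0)) → =c=> p1
  p1 = a.(0 + 0 + 0) | (a.0 | b.0) → =a=> p2, =a=> p3, =b=> p4
  p2 = (0 + 0 + 0) | (a.0 | b.0) → =a=> p5, =b=> p6
  p3 = a.(0 + 0 + 0) | (0 | b.0) → =a=> p5, =b=> p7
  p4 = a.(0 + 0 + 0) | (a.0 | 0) → =a=> p6, =a=> p7
  p5 = (0 + 0 + 0) | (0 | b.0) → =b=> p8
  p6 = (0 + 0 + 0) | (a.0 | 0) → =a=> p8
  p7 = a.(0 + 0 + 0) | (0 | 0) → =a=> p8
  p8 = (0 + 0 + 0) | (0 | 0) → deadlocked
Q's transition system — 9 states:
  q0 = c.(a.(0 + 0) | (a.0 | b.0)) → =c=> q1
  q1 = a.(0 + 0) | (a.0 | b.0) → =a=> q2, =a=> q3, =b=> q4
  q2 = (0 + 0) | (a.0 | b.0) → =a=> q5, =b=> q6
  q3 = a.(0 + 0) | (0 | b.0) → =a=> q5, =b=> q7
  q4 = a.(0 + 0) | (a.0 | 0) → =a=> q6, =a=> q7
  q5 = (0 + 0) | (0 | b.0) → =b=> q8
  q6 = (0 + 0) | (a.0 | 0) → =a=> q8
  q7 = a.(0 + 0) | (0 | 0) → =a=> q8
  q8 = (0 + 0) | (0 | 0) → deadlocked
Coarsest stable partition (strong bisimilarity classes):
  B0 = {p0, q0}
  B1 = {p1, q1}
  B2 = {p4, q4}
  B3 = {p6, p7, q6, q7}
  B4 = {p8, q8}
  B5 = {p2, p3, q2, q3}
  B6 = {p5, q5}
p0 ∈ B0, q0 ∈ B0 → same block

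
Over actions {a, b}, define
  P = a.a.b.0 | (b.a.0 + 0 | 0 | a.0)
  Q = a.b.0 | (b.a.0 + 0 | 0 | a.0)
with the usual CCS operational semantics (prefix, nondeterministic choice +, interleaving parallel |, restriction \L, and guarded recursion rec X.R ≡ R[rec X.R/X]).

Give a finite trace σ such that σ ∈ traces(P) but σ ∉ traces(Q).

aaa

Reachable graph of P (16 states):
  m0 = a.a.b.0 | (b.a.0 + 0 | 0 | a.0) :: --a--▸ m1, --a--▸ m2, --b--▸ m3
  m1 = a.a.b.0 | (0 | 0 | 0) :: --a--▸ m4
  m2 = a.b.0 | (b.a.0 + 0 | 0 | a.0) :: --a--▸ m4, --a--▸ m5, --b--▸ m6
  m3 = a.a.b.0 | a.0 :: --a--▸ m6, --a--▸ m7
  m4 = a.b.0 | (0 | 0 | 0) :: --a--▸ m8
  m5 = b.0 | (b.a.0 + 0 | 0 | a.0) :: --a--▸ m8, --b--▸ m10, --b--▸ m9
  m6 = a.b.0 | a.0 :: --a--▸ m10, --a--▸ m11
  m7 = a.a.b.0 | 0 :: --a--▸ m11
  m8 = b.0 | (0 | 0 | 0) :: --b--▸ m12
  m9 = 0 | (b.a.0 + 0 | 0 | a.0) :: --a--▸ m12, --b--▸ m13
  m10 = b.0 | a.0 :: --a--▸ m14, --b--▸ m13
  m11 = a.b.0 | 0 :: --a--▸ m14
  m12 = 0 | (0 | 0 | 0) :: deadlocked
  m13 = 0 | a.0 :: --a--▸ m15
  m14 = b.0 | 0 :: --b--▸ m15
  m15 = 0 | 0 :: deadlocked
Reachable graph of Q (12 states):
  n0 = a.b.0 | (b.a.0 + 0 | 0 | a.0) :: --a--▸ n1, --a--▸ n2, --b--▸ n3
  n1 = a.b.0 | (0 | 0 | 0) :: --a--▸ n4
  n2 = b.0 | (b.a.0 + 0 | 0 | a.0) :: --a--▸ n4, --b--▸ n5, --b--▸ n6
  n3 = a.b.0 | a.0 :: --a--▸ n6, --a--▸ n7
  n4 = b.0 | (0 | 0 | 0) :: --b--▸ n8
  n5 = 0 | (b.a.0 + 0 | 0 | a.0) :: --a--▸ n8, --b--▸ n9
  n6 = b.0 | a.0 :: --a--▸ n10, --b--▸ n9
  n7 = a.b.0 | 0 :: --a--▸ n10
  n8 = 0 | (0 | 0 | 0) :: deadlocked
  n9 = 0 | a.0 :: --a--▸ n11
  n10 = b.0 | 0 :: --b--▸ n11
  n11 = 0 | 0 :: deadlocked
Executing aaa from P (initial set {m0}):
  after a @ step 1: {m1, m2}
  after a @ step 2: {m4, m5}
  after a @ step 3: {m8}
  — P admits the full trace.
Executing aaa from Q (initial set {n0}):
  after a @ step 1: {n1, n2}
  after a @ step 2: {n4}
  after a @ step 3: ∅  — Q cannot continue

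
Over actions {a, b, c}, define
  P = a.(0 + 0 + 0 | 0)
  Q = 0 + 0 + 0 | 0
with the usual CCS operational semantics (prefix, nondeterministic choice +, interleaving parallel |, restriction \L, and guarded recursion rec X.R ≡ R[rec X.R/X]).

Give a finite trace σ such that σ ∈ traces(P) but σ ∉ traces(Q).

P's transition system — 2 states:
  s0 = a.(0 + 0 + 0 | 0) has moves ··a··> s1
  s1 = 0 + 0 + 0 | 0 has moves stopped
Q's transition system — 1 states:
  t0 = 0 + 0 + 0 | 0 has moves stopped
Executing a from P (initial set {s0}):
  after a @ step 1: {s1}
  — P admits the full trace.
Executing a from Q (initial set {t0}):
  after a @ step 1: ∅  — Q cannot continue

a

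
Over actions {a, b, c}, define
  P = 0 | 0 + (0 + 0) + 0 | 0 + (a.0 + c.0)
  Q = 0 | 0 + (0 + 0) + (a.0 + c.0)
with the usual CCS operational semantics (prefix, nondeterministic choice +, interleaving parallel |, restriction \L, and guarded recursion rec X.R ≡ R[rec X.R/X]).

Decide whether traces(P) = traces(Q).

Reachable graph of P (2 states):
  u0 = 0 | 0 + (0 + 0) + 0 | 0 + (a.0 + c.0) → -a-> u1, -c-> u1
  u1 = 0 → stopped
Reachable graph of Q (2 states):
  v0 = 0 | 0 + (0 + 0) + (a.0 + c.0) → -a-> v1, -c-> v1
  v1 = 0 → stopped
Partition-refinement fixed point:
  B0 = {u0, v0}
  B1 = {u1, v1}
u0 ∈ B0, v0 ∈ B0 → same block
Bisimilar ⇒ trace-equivalent.

traces(P) = traces(Q)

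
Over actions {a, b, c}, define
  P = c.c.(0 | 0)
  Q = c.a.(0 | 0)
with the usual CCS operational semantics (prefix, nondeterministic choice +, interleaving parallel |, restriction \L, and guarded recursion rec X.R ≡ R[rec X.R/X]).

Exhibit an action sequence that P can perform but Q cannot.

cc

LTS(P): 3 reachable states
  m0 = c.c.(0 | 0) → --c--▸ m1
  m1 = c.(0 | 0) → --c--▸ m2
  m2 = 0 | 0 → stopped
LTS(Q): 3 reachable states
  n0 = c.a.(0 | 0) → --c--▸ n1
  n1 = a.(0 | 0) → --a--▸ n2
  n2 = 0 | 0 → stopped
Run σ = ⟨cc⟩ on P: start {m0}
  after c @ step 1: {m1}
  after c @ step 2: {m2}
  P completes σ.
Run σ = ⟨cc⟩ on Q: start {n0}
  after c @ step 1: {n1}
  after c @ step 2: ∅  — Q cannot continue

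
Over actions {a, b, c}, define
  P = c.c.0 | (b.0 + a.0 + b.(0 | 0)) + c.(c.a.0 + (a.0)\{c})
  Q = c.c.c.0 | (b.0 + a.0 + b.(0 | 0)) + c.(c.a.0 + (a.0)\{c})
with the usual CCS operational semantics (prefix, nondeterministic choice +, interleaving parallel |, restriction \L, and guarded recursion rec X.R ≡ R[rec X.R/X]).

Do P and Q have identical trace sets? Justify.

LTS(P): 13 reachable states
  m0 = c.c.0 | (b.0 + a.0 + b.(0 | 0)) + c.(c.a.0 + (a.0)\{c}) | ··a··> m1, ··b··> m1, ··b··> m2, ··c··> m3, ··c··> m4
  m1 = c.c.0 | 0 | ··c··> m5
  m2 = c.c.0 | (0 | 0) | ··c··> m6
  m3 = c.0 | (b.0 + a.0 + b.(0 | 0)) | ··a··> m5, ··b··> m5, ··b··> m6, ··c··> m7
  m4 = c.a.0 + (a.0)\{c} | ··a··> m8, ··c··> m9
  m5 = c.0 | 0 | ··c··> m10
  m6 = c.0 | (0 | 0) | ··c··> m11
  m7 = 0 | (b.0 + a.0 + b.(0 | 0)) | ··a··> m10, ··b··> m10, ··b··> m11
  m8 = 0\{c} | ·
  m9 = a.0 | ··a··> m12
  m10 = 0 | 0 | ·
  m11 = 0 | (0 | 0) | ·
  m12 = 0 | ·
LTS(Q): 16 reachable states
  n0 = c.c.c.0 | (b.0 + a.0 + b.(0 | 0)) + c.(c.a.0 + (a.0)\{c}) | ··a··> n1, ··b··> n1, ··b··> n2, ··c··> n3, ··c··> n4
  n1 = c.c.c.0 | 0 | ··c··> n5
  n2 = c.c.c.0 | (0 | 0) | ··c··> n6
  n3 = c.a.0 + (a.0)\{c} | ··a··> n7, ··c··> n8
  n4 = c.c.0 | (b.0 + a.0 + b.(0 | 0)) | ··a··> n5, ··b··> n5, ··b··> n6, ··c··> n9
  n5 = c.c.0 | 0 | ··c··> n10
  n6 = c.c.0 | (0 | 0) | ··c··> n11
  n7 = 0\{c} | ·
  n8 = a.0 | ··a··> n12
  n9 = c.0 | (b.0 + a.0 + b.(0 | 0)) | ··a··> n10, ··b··> n10, ··b··> n11, ··c··> n13
  n10 = c.0 | 0 | ··c··> n14
  n11 = c.0 | (0 | 0) | ··c··> n15
  n12 = 0 | ·
  n13 = 0 | (b.0 + a.0 + b.(0 | 0)) | ··a··> n14, ··b··> n14, ··b··> n15
  n14 = 0 | 0 | ·
  n15 = 0 | (0 | 0) | ·
Trace ⟨ccc⟩ through Q, begin at {n0}:
  after c @ step 1: {n3, n4}
  after c @ step 2: {n8, n9}
  after c @ step 3: {n13}
  ✓ Q
Trace ⟨ccc⟩ through P, begin at {m0}:
  after c @ step 1: {m3, m4}
  after c @ step 2: {m7, m9}
  after c @ step 3: ∅ (P stuck)

trace-distinct — witness ⟨ccc⟩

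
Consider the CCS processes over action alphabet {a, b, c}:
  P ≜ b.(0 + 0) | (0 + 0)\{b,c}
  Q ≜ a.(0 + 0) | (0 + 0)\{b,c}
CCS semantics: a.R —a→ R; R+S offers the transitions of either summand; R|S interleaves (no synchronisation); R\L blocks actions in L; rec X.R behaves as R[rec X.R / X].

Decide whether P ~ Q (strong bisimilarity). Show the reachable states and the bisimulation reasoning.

P's transition system — 2 states:
  p0 = b.(0 + 0) | (0 + 0)\{b,c} | =b=> p1
  p1 = (0 + 0) | (0 + 0)\{b,c} | (no moves)
Q's transition system — 2 states:
  q0 = a.(0 + 0) | (0 + 0)\{b,c} | =a=> q1
  q1 = (0 + 0) | (0 + 0)\{b,c} | (no moves)
Coarsest stable partition (strong bisimilarity classes):
  B0 = {p0}
  B1 = {p1, q1}
  B2 = {q0}
p0 ∈ B0, q0 ∈ B2 → different blocks

NO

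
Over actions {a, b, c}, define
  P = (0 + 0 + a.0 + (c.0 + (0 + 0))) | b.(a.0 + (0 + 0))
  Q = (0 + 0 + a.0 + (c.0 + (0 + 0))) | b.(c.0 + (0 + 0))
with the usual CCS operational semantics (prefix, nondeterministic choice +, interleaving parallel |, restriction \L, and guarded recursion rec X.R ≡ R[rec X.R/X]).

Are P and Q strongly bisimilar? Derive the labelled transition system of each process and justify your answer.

P's transition system — 6 states:
  s0 = (0 + 0 + a.0 + (c.0 + (0 + 0))) | b.(a.0 + (0 + 0)) → =a=> s1, =b=> s2, =c=> s1
  s1 = 0 | b.(a.0 + (0 + 0)) → =b=> s3
  s2 = (0 + 0 + a.0 + (c.0 + (0 + 0))) | (a.0 + (0 + 0)) → =a=> s3, =a=> s4, =c=> s3
  s3 = 0 | (a.0 + (0 + 0)) → =a=> s5
  s4 = (0 + 0 + a.0 + (c.0 + (0 + 0))) | 0 → =a=> s5, =c=> s5
  s5 = 0 | 0 → ∅
Q's transition system — 6 states:
  t0 = (0 + 0 + a.0 + (c.0 + (0 + 0))) | b.(c.0 + (0 + 0)) → =a=> t1, =b=> t2, =c=> t1
  t1 = 0 | b.(c.0 + (0 + 0)) → =b=> t3
  t2 = (0 + 0 + a.0 + (c.0 + (0 + 0))) | (c.0 + (0 + 0)) → =a=> t3, =c=> t3, =c=> t4
  t3 = 0 | (c.0 + (0 + 0)) → =c=> t5
  t4 = (0 + 0 + a.0 + (c.0 + (0 + 0))) | 0 → =a=> t5, =c=> t5
  t5 = 0 | 0 → ∅
Coarsest stable partition (strong bisimilarity classes):
  B0 = {s0}
  B1 = {s1}
  B2 = {s3}
  B3 = {s5, t5}
  B4 = {s2}
  B5 = {s4, t4}
  B6 = {t0}
  B7 = {t1}
  B8 = {t3}
  B9 = {t2}
s0 ∈ B0, t0 ∈ B6 → different blocks

NO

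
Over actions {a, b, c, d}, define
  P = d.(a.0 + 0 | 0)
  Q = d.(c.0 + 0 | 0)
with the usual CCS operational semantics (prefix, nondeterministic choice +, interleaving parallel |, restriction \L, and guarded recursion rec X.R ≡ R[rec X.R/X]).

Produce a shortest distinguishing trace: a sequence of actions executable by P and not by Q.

Reachable graph of P (3 states):
  s0 = d.(a.0 + 0 | 0) | —d→ s1
  s1 = a.0 + 0 | 0 | —a→ s2
  s2 = 0 | ∅
Reachable graph of Q (3 states):
  t0 = d.(c.0 + 0 | 0) | —d→ t1
  t1 = c.0 + 0 | 0 | —c→ t2
  t2 = 0 | ∅
Trace ⟨da⟩ through P, begin at {s0}:
  [1] d ⇒ {s1}
  [2] a ⇒ {s2}
  ✓ P
Trace ⟨da⟩ through Q, begin at {t0}:
  [1] d ⇒ {t1}
  [2] a ⇒ ∅ (Q stuck)

da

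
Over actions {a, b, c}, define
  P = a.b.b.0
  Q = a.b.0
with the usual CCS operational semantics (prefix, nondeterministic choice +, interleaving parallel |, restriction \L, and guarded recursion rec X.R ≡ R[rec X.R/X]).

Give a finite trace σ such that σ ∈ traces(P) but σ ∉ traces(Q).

abb

LTS(P): 4 reachable states
  p0 = a.b.b.0 | =a=> p1
  p1 = b.b.0 | =b=> p2
  p2 = b.0 | =b=> p3
  p3 = 0 | (no moves)
LTS(Q): 3 reachable states
  q0 = a.b.0 | =a=> q1
  q1 = b.0 | =b=> q2
  q2 = 0 | (no moves)
Trace ⟨abb⟩ through P, begin at {p0}:
  step 1 (a): {p1}
  step 2 (b): {p2}
  step 3 (b): {p3}
  ✓ P
Trace ⟨abb⟩ through Q, begin at {q0}:
  step 1 (a): {q1}
  step 2 (b): {q2}
  step 3 (b): ∅ (Q stuck)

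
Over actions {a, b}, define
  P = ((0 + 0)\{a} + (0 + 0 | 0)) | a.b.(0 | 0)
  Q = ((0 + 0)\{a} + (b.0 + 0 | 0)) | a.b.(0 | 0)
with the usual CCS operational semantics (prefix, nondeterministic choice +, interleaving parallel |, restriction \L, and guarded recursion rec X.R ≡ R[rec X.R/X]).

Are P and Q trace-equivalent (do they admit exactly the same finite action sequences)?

trace-distinct — witness ⟨b⟩

LTS(P): 3 reachable states
  p0 = ((0 + 0)\{a} + (0 + 0 | 0)) | a.b.(0 | 0) ⊢ --a--▸ p1
  p1 = ((0 + 0)\{a} + (0 + 0 | 0)) | b.(0 | 0) ⊢ --b--▸ p2
  p2 = ((0 + 0)\{a} + (0 + 0 | 0)) | (0 | 0) ⊢ deadlocked
LTS(Q): 6 reachable states
  q0 = ((0 + 0)\{a} + (b.0 + 0 | 0)) | a.b.(0 | 0) ⊢ --a--▸ q1, --b--▸ q2
  q1 = ((0 + 0)\{a} + (b.0 + 0 | 0)) | b.(0 | 0) ⊢ --b--▸ q3, --b--▸ q4
  q2 = 0 | a.b.(0 | 0) ⊢ --a--▸ q4
  q3 = ((0 + 0)\{a} + (b.0 + 0 | 0)) | (0 | 0) ⊢ --b--▸ q5
  q4 = 0 | b.(0 | 0) ⊢ --b--▸ q5
  q5 = 0 | (0 | 0) ⊢ deadlocked
Run σ = ⟨b⟩ on Q: start {q0}
  [1] b ⇒ {q2}
  Q completes σ.
Run σ = ⟨b⟩ on P: start {p0}
  [1] b ⇒ ∅  — P cannot continue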